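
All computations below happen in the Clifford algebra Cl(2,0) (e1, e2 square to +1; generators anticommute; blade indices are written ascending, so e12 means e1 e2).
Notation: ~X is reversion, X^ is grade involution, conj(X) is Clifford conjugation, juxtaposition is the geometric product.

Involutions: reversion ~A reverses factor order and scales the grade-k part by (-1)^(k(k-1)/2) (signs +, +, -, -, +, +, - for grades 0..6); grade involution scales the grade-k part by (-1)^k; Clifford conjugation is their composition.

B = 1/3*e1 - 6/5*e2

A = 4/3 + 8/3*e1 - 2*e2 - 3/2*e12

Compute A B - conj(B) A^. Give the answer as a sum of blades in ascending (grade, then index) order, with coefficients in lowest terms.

first term: 148/45 + 101/45*e1 - 11/10*e2 - 38/15*e12
second term: 148/45 + 61/45*e1 + 21/10*e2 + 38/15*e12
Answer: 8/9*e1 - 16/5*e2 - 76/15*e12


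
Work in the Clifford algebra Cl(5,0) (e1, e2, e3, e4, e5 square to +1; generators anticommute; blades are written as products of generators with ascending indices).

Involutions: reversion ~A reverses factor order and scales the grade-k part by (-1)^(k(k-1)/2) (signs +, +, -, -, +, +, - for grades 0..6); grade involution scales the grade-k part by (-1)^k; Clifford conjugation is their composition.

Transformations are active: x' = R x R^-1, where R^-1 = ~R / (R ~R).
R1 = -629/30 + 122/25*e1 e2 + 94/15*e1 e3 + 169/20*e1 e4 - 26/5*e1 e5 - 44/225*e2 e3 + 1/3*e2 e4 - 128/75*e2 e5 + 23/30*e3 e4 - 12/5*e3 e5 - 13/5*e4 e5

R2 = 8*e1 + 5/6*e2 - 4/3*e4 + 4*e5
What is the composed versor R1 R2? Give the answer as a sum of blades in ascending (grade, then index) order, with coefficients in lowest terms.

Distribute over the terms of R2 (each basis-blade product reordered to ascending indices, repeated generators contracted through their squares):
R1 (8*e1) = -2516/15*e1 - 976/25*e2 - 752/15*e3 - 338/5*e4 + 208/5*e5 - 352/225*e1 e2 e3 + 8/3*e1 e2 e4 - 1024/75*e1 e2 e5 + 92/15*e1 e3 e4 - 96/5*e1 e3 e5 - 104/5*e1 e4 e5
R1 (5/6*e2) = 61/15*e1 - 629/36*e2 + 22/135*e3 - 5/18*e4 + 64/45*e5 - 47/9*e1 e2 e3 - 169/24*e1 e2 e4 + 13/3*e1 e2 e5 + 23/36*e2 e3 e4 - 2*e2 e3 e5 - 13/6*e2 e4 e5
R1 (-4/3*e4) = -169/15*e1 - 4/9*e2 - 46/45*e3 + 1258/45*e4 - 52/15*e5 - 488/75*e1 e2 e4 - 376/45*e1 e3 e4 - 104/15*e1 e4 e5 + 176/675*e2 e3 e4 - 512/225*e2 e4 e5 - 16/5*e3 e4 e5
R1 (4*e5) = -104/5*e1 - 512/75*e2 - 48/5*e3 - 52/5*e4 - 1258/15*e5 + 488/25*e1 e2 e5 + 376/15*e1 e3 e5 + 169/5*e1 e4 e5 - 176/225*e2 e3 e5 + 4/3*e2 e4 e5 + 46/15*e3 e4 e5
Summing the partial products and collecting blades:
Answer: -2936/15*e1 - 3827/60*e2 - 1636/27*e3 - 4529/90*e4 - 1994/45*e5 - 509/75*e1 e2 e3 - 6529/600*e1 e2 e4 + 51/5*e1 e2 e5 - 20/9*e1 e3 e4 + 88/15*e1 e3 e5 + 91/15*e1 e4 e5 + 2429/2700*e2 e3 e4 - 626/225*e2 e3 e5 - 1399/450*e2 e4 e5 - 2/15*e3 e4 e5


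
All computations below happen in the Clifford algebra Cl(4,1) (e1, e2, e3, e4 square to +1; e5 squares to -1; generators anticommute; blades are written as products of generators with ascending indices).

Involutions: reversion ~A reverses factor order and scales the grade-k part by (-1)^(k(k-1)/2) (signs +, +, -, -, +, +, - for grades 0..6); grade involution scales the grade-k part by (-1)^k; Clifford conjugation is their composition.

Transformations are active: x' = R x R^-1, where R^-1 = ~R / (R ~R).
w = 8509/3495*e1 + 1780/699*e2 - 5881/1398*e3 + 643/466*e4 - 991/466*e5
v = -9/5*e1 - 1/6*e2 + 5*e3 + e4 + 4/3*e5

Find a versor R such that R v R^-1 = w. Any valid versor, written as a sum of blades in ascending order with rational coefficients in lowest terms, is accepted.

Here q(v) = q(w) = 2749/100; the classical choice R = v + w = 2218/3495*e1 + 1109/466*e2 + 1109/1398*e3 + 1109/466*e4 - 1109/1398*e5 then realises v -> w under the sandwich.
Answer: 2218/3495*e1 + 1109/466*e2 + 1109/1398*e3 + 1109/466*e4 - 1109/1398*e5


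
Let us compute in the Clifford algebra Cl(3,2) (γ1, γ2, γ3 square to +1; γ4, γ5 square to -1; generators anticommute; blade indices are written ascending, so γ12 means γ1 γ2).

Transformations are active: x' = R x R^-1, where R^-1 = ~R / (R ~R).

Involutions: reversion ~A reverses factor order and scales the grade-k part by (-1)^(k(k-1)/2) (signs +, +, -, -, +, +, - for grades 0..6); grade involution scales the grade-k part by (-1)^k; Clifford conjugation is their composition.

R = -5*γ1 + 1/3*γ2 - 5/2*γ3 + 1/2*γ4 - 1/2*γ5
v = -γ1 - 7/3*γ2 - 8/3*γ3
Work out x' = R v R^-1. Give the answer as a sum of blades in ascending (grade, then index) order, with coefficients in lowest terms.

~R = -5*γ1 + 1/3*γ2 - 5/2*γ3 + 1/2*γ4 - 1/2*γ5, and R ~R = 1111/36, so R^-1 = ~R / (1111/36).
R v = 98/9 + 12*γ12 + 65/6*γ13 + 1/2*γ14 - 1/2*γ15 - 121/18*γ23 + 7/6*γ24 - 7/6*γ25 + 4/3*γ34 - 4/3*γ35
Answer: -2809/1111*γ1 + 8561/3333*γ2 + 3008/3333*γ3 + 392/1111*γ4 - 392/1111*γ5


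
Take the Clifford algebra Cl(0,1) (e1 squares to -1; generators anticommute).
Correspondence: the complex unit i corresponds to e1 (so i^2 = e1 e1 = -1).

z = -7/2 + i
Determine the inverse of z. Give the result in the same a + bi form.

In blades: z = -7/2 + e1.
With qbar = -7/2 - e1 (scalar fixed, mapped units negated), z qbar = 53/4 (the sum of squared coefficients), so z^-1 = qbar / (53/4) = -14/53 - 4/53*e1; translating back:
Answer: -14/53 - 4/53*i


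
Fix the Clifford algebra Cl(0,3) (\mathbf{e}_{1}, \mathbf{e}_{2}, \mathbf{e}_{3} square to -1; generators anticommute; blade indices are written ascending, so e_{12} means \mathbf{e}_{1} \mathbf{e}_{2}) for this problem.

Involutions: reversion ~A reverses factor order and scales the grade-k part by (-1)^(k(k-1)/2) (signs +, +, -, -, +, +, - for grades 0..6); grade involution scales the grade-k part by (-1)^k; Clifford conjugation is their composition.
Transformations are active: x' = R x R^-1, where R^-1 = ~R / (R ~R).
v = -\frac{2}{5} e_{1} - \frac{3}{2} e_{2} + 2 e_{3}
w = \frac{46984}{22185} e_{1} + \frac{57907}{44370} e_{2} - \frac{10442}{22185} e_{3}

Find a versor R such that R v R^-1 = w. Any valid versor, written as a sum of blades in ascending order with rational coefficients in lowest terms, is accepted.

Sketch: the shared square -\frac{641}{100} makes R = v + w = \frac{7622}{4437} e_{1} - \frac{4324}{22185} e_{2} + \frac{33928}{22185} e_{3} the natural versor; its sandwich fixes that direction, negates (v - w)/2, and sends v to w.
Answer: \frac{7622}{4437} e_{1} - \frac{4324}{22185} e_{2} + \frac{33928}{22185} e_{3}


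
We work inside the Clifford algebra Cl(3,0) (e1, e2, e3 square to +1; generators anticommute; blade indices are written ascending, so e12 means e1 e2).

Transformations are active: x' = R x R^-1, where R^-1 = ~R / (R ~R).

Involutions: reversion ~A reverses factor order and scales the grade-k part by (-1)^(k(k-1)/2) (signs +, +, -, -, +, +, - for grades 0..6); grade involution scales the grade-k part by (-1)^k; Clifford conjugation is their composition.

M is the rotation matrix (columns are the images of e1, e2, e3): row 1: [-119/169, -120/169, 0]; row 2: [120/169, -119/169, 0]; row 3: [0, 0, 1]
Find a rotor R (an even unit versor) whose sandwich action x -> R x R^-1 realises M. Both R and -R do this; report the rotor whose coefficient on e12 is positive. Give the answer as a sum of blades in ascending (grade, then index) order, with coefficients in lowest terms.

Method: write R = a + b12*e12 + b13*e13 + b23*e23 with a^2 + b12^2 + b13^2 + b23^2 = 1 (so R^-1 = ~R). Expanding the columns R e_j ~R gives tr M = 4a^2 - 1 and, from the antisymmetric part, M21 - M12 = -4a*b12, M13 - M31 = 4a*b13, M32 - M23 = -4a*b23.
Here tr M = -69/169, so a^2 = (1 + tr M)/4 = 25/169 and a = ±5/13. Taking a = 5/13: M21 - M12 = 240/169, M13 - M31 = 0, M32 - M23 = 0, giving b12 = -12/13, b13 = 0, b23 = 0, i.e. R = 5/13 - 12/13*e12.
Its e12 coefficient is negative, so report the other preimage -R.
Answer: -5/13 + 12/13*e12. Key observation: the double cover Spin(3) -> SO(3) sends R and -R to the same matrix (trace -69/169 here), so the stated sign of the e12 coefficient is what selects one sheet.


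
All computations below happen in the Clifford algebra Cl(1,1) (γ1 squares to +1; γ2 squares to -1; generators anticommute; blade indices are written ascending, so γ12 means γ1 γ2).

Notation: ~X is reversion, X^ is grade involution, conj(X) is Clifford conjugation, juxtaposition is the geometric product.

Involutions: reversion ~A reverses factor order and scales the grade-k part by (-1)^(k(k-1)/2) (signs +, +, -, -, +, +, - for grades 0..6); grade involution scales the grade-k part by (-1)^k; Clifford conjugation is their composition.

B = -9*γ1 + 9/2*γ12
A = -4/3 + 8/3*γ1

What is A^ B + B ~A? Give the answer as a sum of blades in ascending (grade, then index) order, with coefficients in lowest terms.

first term: 24 + 12*γ1 - 12*γ2 - 6*γ12
second term: -24 + 12*γ1 - 12*γ2 - 6*γ12
Answer: 24*γ1 - 24*γ2 - 12*γ12


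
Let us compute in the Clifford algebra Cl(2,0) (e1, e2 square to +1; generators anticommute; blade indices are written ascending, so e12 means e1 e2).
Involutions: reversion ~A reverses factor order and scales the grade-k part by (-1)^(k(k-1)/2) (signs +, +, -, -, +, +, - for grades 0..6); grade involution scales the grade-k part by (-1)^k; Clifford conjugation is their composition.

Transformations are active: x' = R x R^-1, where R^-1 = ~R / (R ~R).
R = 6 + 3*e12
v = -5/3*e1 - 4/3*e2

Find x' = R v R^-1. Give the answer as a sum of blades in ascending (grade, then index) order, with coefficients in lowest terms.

~R = 6 - 3*e12, and R ~R = 45, so R^-1 = ~R / (45).
R v = -14*e1 - 3*e2
Answer: -31/15*e1 + 8/15*e2


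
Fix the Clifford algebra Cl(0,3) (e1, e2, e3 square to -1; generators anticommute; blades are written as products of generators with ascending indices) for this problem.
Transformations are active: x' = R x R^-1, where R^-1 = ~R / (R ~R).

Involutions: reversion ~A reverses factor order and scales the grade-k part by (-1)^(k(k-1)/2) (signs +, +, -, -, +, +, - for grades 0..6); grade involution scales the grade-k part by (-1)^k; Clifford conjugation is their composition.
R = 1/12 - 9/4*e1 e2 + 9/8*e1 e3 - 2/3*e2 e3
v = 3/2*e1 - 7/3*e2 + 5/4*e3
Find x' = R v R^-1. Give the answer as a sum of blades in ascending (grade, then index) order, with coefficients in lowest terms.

~R = 1/12 + 9/4*e1 e2 - 9/8*e1 e3 + 2/3*e2 e3, and R ~R = 3905/576, so R^-1 = ~R / (3905/576).
R v = -209/32*e1 - 197/72*e2 + 241/72*e3 - 19/16*e1 e2 e3
Answer: -2229/1562*e1 + 10388/3905*e2 - 17783/46860*e3


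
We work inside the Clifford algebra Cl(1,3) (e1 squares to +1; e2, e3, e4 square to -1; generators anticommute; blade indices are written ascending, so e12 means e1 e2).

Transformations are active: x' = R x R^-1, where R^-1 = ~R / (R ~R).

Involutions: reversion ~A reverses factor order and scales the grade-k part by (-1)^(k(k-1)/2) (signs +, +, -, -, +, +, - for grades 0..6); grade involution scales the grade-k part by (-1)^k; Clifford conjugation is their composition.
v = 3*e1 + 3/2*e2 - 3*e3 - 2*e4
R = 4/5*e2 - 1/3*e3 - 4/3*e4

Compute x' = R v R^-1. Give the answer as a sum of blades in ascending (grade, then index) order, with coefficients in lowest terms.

~R = 4/5*e2 - 1/3*e3 - 4/3*e4, and R ~R = -569/225, so R^-1 = ~R / (-569/225).
R v = -73/15 - 12/5*e12 + e13 + 4*e14 - 19/10*e23 + 2/5*e24 - 10/3*e34
Answer: -3*e1 + 1797/1138*e2 + 977/569*e3 - 1782/569*e4


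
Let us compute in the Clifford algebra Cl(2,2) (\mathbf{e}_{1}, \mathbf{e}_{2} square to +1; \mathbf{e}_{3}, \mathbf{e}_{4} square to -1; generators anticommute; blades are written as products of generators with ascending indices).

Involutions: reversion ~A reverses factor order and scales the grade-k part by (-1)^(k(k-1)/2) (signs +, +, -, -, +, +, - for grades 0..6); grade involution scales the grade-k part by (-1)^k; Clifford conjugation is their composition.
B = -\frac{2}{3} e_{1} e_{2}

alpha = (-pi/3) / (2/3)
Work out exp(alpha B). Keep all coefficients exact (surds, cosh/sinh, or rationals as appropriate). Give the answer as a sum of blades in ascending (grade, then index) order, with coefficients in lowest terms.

B^2 = (-\frac{2}{3})^2*(e_{1} e_{2})^2 = \frac{4}{9}*(-1) = -\frac{4}{9} (a basis 2-blade squares to minus the product of its generators' squares).
B^2 = -\frac{4}{9} — circular case — the even/odd split gives cos and sin: l = \frac{2}{3}, alpha*l = - \frac{\pi}{3}, so exp(alpha B) = cos(- \frac{\pi}{3}) + (sin(- \frac{\pi}{3})/(\frac{2}{3}))*B = \frac{1}{2} + (- \frac{3 \sqrt{3}}{4})*B.
Answer: \frac{1}{2} + \frac{\sqrt{3}}{2} e_{1} e_{2}


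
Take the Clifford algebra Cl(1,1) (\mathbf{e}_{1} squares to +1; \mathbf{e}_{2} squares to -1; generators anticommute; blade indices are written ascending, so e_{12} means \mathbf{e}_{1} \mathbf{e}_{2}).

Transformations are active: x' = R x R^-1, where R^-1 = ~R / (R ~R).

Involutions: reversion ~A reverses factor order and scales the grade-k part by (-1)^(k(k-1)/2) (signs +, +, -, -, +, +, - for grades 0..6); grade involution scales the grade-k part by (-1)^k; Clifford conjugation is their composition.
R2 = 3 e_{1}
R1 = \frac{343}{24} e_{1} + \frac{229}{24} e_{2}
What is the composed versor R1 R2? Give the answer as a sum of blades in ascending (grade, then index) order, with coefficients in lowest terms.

Distribute over the terms of R2 (each basis-blade product reordered to ascending indices, repeated generators contracted through their squares):
R1 (3 e_{1}) = \frac{343}{8} - \frac{229}{8} e_{12}
Answer: \frac{343}{8} - \frac{229}{8} e_{12}


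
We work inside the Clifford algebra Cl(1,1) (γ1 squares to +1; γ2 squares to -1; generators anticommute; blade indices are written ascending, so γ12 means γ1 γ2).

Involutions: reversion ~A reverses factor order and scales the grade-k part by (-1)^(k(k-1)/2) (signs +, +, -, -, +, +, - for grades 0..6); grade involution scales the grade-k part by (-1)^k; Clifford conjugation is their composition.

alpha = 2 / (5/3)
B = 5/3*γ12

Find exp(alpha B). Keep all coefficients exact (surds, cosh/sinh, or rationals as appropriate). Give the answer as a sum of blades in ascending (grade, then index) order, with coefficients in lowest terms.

B^2 = (5/3)^2*(γ12)^2 = 25/9*(+1) = 25/9 (a basis 2-blade squares to minus the product of its generators' squares).
B^2 = 25/9 — the series telescopes hyperbolically here: l = 5/3, alpha*l = 2, so exp(alpha B) = cosh(2) + (sinh(2)/(5/3))*B = cosh(2) + (3*sinh(2)/5)*B.
Answer: cosh(2) + sinh(2)*γ12


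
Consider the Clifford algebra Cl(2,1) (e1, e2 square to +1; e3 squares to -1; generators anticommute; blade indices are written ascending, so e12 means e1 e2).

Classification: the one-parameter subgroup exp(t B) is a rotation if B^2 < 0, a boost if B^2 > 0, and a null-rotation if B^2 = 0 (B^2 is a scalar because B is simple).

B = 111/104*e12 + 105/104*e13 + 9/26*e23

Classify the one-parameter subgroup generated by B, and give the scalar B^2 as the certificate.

B^2 term by term: the squares give (111/104)^2*(e12)^2 + (105/104)^2*(e13)^2 + (9/26)^2*(e23)^2 = 12321/10816*(-1) + 11025/10816*(+1) + 81/676*(+1) = 0 (each basis 2-blade squares to minus the product of its generators' squares); cross terms between blades sharing an index anticommute and cancel. So B^2 = 0.
Answer: null-rotation, certificate B^2 = 0. Key observation: B^2 = 0 is a conjugation invariant, so its sign decides the class regardless of the surface form of B.


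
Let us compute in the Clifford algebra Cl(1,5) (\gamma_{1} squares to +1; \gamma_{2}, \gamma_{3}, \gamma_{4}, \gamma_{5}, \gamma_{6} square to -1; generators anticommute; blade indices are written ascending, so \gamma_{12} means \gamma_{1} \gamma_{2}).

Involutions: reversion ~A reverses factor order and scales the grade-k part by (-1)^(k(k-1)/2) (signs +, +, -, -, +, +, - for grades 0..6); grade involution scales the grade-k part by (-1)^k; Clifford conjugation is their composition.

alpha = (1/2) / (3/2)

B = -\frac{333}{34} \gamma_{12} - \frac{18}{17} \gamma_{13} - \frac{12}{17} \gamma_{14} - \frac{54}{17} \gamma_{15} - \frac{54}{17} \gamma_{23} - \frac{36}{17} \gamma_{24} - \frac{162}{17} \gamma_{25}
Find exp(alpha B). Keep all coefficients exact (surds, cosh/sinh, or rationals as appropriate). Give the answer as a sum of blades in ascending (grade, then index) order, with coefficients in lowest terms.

B^2 term by term: the squares give (-\frac{333}{34})^2*(\gamma_{12})^2 + (-\frac{18}{17})^2*(\gamma_{13})^2 + (-\frac{12}{17})^2*(\gamma_{14})^2 + (-\frac{54}{17})^2*(\gamma_{15})^2 + (-\frac{54}{17})^2*(\gamma_{23})^2 + (-\frac{36}{17})^2*(\gamma_{24})^2 + (-\frac{162}{17})^2*(\gamma_{25})^2 = \frac{110889}{1156}*(+1) + \frac{324}{289}*(+1) + \frac{144}{289}*(+1) + \frac{2916}{289}*(+1) + \frac{2916}{289}*(-1) + \frac{1296}{289}*(-1) + \frac{26244}{289}*(-1) = \frac{9}{4} (each basis 2-blade squares to minus the product of its generators' squares); cross terms between blades sharing an index anticommute and cancel; the commuting (index-disjoint) pairs give grade-4 terms 2*c*c'*(blade product), which cancel blade by blade — \gamma_{1234}: -\frac{1296}{289} + \frac{1296}{289} = 0; \gamma_{1235}: -\frac{5832}{289} + \frac{5832}{289} = 0; \gamma_{1245}: -\frac{3888}{289} + \frac{3888}{289} = 0 — confirming B is simple. So B^2 = \frac{9}{4}.
B^2 = \frac{9}{4} — the positive square puts this in the hyperbolic regime; l = \frac{3}{2}, alpha*l = \frac{1}{2}, so exp(alpha B) = cosh(\frac{1}{2}) + (sinh(\frac{1}{2})/(\frac{3}{2}))*B = \cosh{\left(\frac{1}{2} \right)} + (\frac{2 \sinh{\left(\frac{1}{2} \right)}}{3})*B.
Answer: \cosh{\left(\frac{1}{2} \right)} - \frac{111 \sinh{\left(\frac{1}{2} \right)}}{17} \gamma_{12} - \frac{12 \sinh{\left(\frac{1}{2} \right)}}{17} \gamma_{13} - \frac{8 \sinh{\left(\frac{1}{2} \right)}}{17} \gamma_{14} - \frac{36 \sinh{\left(\frac{1}{2} \right)}}{17} \gamma_{15} - \frac{36 \sinh{\left(\frac{1}{2} \right)}}{17} \gamma_{23} - \frac{24 \sinh{\left(\frac{1}{2} \right)}}{17} \gamma_{24} - \frac{108 \sinh{\left(\frac{1}{2} \right)}}{17} \gamma_{25}


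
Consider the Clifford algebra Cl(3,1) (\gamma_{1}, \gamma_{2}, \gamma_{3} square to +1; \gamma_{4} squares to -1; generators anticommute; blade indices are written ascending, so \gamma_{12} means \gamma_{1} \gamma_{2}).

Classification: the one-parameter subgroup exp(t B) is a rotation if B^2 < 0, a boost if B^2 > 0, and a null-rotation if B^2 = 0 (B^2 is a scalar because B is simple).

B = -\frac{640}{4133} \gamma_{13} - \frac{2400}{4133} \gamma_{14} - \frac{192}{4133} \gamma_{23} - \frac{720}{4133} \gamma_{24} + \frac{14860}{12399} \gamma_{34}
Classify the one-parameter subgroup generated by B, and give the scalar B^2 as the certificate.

B^2 term by term: the squares give (-\frac{640}{4133})^2*(\gamma_{13})^2 + (-\frac{2400}{4133})^2*(\gamma_{14})^2 + (-\frac{192}{4133})^2*(\gamma_{23})^2 + (-\frac{720}{4133})^2*(\gamma_{24})^2 + (\frac{14860}{12399})^2*(\gamma_{34})^2 = \frac{409600}{17081689}*(-1) + \frac{5760000}{17081689}*(+1) + \frac{36864}{17081689}*(-1) + \frac{518400}{17081689}*(+1) + \frac{220819600}{153735201}*(+1) = \frac{16}{9} (each basis 2-blade squares to minus the product of its generators' squares); cross terms between blades sharing an index anticommute and cancel; the commuting (index-disjoint) pairs give grade-4 terms 2*c*c'*(blade product), which cancel blade by blade — \gamma_{1234}: -\frac{921600}{17081689} + \frac{921600}{17081689} = 0 — confirming B is simple. So B^2 = \frac{16}{9}.
Answer: boost, certificate B^2 = \frac{16}{9}. Key observation: B^2 = \frac{16}{9} is a conjugation invariant, so its sign decides the class regardless of the surface form of B.


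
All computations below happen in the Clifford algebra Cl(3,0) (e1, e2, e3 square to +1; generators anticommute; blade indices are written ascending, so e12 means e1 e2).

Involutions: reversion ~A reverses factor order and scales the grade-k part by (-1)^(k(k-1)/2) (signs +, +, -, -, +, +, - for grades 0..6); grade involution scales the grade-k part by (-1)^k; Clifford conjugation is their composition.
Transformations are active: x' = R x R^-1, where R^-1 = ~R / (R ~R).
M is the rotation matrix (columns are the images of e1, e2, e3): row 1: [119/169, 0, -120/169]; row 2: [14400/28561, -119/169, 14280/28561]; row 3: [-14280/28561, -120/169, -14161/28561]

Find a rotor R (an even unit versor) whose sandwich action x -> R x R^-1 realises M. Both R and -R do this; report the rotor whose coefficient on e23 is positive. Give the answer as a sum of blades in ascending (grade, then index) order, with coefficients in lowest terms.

Method: write R = a + b12*e12 + b13*e13 + b23*e23 with a^2 + b12^2 + b13^2 + b23^2 = 1 (so R^-1 = ~R). Expanding the columns R e_j ~R gives tr M = 4a^2 - 1 and, from the antisymmetric part, M21 - M12 = -4a*b12, M13 - M31 = 4a*b13, M32 - M23 = -4a*b23.
Here tr M = -14161/28561, so a^2 = (1 + tr M)/4 = 3600/28561 and a = ±60/169. Taking a = 60/169: M21 - M12 = 14400/28561, M13 - M31 = -6000/28561, M32 - M23 = -34560/28561, giving b12 = -60/169, b13 = -25/169, b23 = 144/169, i.e. R = 60/169 - 60/169*e12 - 25/169*e13 + 144/169*e23.
Its e23 coefficient is already positive.
Answer: 60/169 - 60/169*e12 - 25/169*e13 + 144/169*e23. Recall the cover is two-to-one: with M of trace -14161/28561, both preimages act alike, and the stated e23 sign chooses the sheet.


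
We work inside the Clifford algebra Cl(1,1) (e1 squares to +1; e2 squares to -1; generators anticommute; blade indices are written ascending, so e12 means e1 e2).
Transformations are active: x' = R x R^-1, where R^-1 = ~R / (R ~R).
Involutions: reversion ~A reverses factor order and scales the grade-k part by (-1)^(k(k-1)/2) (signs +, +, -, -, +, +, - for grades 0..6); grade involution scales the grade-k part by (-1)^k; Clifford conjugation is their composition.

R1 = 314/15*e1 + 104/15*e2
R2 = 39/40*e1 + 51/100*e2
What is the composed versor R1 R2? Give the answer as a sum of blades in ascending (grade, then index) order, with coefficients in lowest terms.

Distribute over the terms of R1 (each basis-blade product reordered to ascending indices, repeated generators contracted through their squares):
(314/15*e1) R2 = 2041/100 + 2669/250*e12
(104/15*e2) R2 = -442/125 - 169/25*e12
Summing the partial products and collecting blades:
Answer: 8437/500 + 979/250*e12


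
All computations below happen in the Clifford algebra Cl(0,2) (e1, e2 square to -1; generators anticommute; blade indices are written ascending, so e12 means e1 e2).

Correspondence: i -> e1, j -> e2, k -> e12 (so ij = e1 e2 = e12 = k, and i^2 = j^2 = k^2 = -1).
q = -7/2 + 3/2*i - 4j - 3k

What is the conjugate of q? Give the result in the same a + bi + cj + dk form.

In blades: q = -7/2 + 3/2*e1 - 4*e2 - 3*e12.
Conjugation here is Clifford conjugation: the scalar is fixed and the grade-1 and grade-2 blades all flip sign, giving -7/2 - 3/2*e1 + 4*e2 + 3*e12; translating back:
Answer: -7/2 - 3/2*i + 4j + 3k


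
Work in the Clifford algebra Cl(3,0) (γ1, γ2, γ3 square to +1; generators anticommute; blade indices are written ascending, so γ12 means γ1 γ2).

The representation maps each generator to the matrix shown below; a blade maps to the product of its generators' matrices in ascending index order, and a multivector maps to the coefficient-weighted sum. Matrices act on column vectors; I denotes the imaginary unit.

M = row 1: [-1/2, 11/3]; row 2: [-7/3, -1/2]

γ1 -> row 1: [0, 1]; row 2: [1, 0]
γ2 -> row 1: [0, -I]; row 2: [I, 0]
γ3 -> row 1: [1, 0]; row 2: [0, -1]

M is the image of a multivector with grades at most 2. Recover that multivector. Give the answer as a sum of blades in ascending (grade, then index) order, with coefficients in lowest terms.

Method: 1, rho(γ1), rho(γ2), rho(γ3) form a trace-orthogonal basis of the 2x2 complex matrices (tr(X Y) = 2 if X = Y, else 0), so M = m0*1 + m1*rho(γ1) + m2*rho(γ2) + m3*rho(γ3) with m0 = tr(M)/2 = -1/2, m1 = tr(M rho(γ1))/2 = 2/3, m2 = tr(M rho(γ2))/2 = 3*I, m3 = tr(M rho(γ3))/2 = 0.
Multiplying table entries, the bivector images are rho(γ12) = I*rho(γ3), rho(γ13) = -I*rho(γ2), rho(γ23) = I*rho(γ1); with real blade coefficients the real parts of m0..m3 are the coefficients of 1, γ1, γ2, γ3 and the imaginary parts give the bivectors (γ23: Im m1, γ13: -Im m2, γ12: Im m3).
Answer: -1/2 + 2/3*γ1 - 3*γ13


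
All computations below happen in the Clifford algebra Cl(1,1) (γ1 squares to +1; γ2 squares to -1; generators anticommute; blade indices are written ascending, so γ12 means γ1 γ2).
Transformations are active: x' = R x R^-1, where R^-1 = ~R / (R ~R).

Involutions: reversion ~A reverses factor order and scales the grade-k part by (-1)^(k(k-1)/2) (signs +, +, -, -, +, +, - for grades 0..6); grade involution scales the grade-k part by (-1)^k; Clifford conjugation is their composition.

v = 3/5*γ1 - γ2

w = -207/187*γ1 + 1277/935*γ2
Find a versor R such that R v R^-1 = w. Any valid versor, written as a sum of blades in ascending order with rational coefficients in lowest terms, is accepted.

Construction: equal norms (both -16/25) license R = v + w = -474/935*γ1 + 342/935*γ2 — nothing changes along that direction, while (v - w)/2 changes sign, so v maps onto w.
Answer: -474/935*γ1 + 342/935*γ2


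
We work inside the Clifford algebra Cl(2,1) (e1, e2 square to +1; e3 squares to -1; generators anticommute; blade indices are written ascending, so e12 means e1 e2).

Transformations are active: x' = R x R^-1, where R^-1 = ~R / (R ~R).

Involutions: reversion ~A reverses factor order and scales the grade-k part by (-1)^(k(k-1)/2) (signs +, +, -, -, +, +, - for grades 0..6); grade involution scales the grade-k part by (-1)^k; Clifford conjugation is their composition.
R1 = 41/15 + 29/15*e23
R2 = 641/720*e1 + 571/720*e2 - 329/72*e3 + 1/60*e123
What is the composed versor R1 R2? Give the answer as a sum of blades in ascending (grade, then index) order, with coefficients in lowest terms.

Distribute over the terms of R1 (each basis-blade product reordered to ascending indices, repeated generators contracted through their squares):
(41/15) R2 = 26281/10800*e1 + 23411/10800*e2 - 13489/1080*e3 + 41/900*e123
(29/15*e23) R2 = 29/900*e1 + 9541/1080*e2 - 16559/10800*e3 + 18589/10800*e123
Summing the partial products and collecting blades:
Answer: 26629/10800*e1 + 39607/3600*e2 - 50483/3600*e3 + 19081/10800*e123


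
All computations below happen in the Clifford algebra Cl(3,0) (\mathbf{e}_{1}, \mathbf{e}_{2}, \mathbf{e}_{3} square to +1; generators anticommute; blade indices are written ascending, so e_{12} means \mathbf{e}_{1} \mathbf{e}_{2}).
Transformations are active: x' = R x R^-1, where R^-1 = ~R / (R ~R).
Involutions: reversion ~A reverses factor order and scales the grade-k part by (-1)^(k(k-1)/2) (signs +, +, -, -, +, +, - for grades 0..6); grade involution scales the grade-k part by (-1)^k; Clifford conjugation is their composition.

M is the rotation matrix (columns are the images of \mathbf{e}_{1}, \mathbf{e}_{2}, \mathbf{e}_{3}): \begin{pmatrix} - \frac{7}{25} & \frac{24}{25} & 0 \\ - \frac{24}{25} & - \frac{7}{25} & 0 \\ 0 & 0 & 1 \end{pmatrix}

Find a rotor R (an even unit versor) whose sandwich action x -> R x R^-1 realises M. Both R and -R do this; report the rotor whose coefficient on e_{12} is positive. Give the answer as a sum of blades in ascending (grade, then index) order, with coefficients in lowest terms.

Method: write R = a + b12*e_{12} + b13*e_{13} + b23*e_{23} with a^2 + b12^2 + b13^2 + b23^2 = 1 (so R^-1 = ~R). Expanding the columns R e_j ~R gives tr M = 4a^2 - 1 and, from the antisymmetric part, M21 - M12 = -4a*b12, M13 - M31 = 4a*b13, M32 - M23 = -4a*b23.
Here tr M = \frac{11}{25}, so a^2 = (1 + tr M)/4 = \frac{9}{25} and a = ±\frac{3}{5}. Taking a = \frac{3}{5}: M21 - M12 = -\frac{48}{25}, M13 - M31 = 0, M32 - M23 = 0, giving b12 = \frac{4}{5}, b13 = 0, b23 = 0, i.e. R = \frac{3}{5} + \frac{4}{5} e_{12}.
Its e_{12} coefficient is already positive.
Answer: \frac{3}{5} + \frac{4}{5} e_{12}. Recall the cover is two-to-one: with M of trace \frac{11}{25}, both preimages act alike, and the stated e_{12} sign chooses the sheet.


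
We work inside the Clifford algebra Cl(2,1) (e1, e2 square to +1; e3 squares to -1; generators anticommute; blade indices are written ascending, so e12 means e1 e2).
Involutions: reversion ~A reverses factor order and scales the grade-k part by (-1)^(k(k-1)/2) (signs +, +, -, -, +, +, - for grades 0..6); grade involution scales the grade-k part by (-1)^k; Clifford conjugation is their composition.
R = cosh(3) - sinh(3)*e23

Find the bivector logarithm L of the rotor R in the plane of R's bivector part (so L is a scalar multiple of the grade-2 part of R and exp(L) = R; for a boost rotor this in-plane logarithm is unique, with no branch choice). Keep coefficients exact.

The scalar part of R is cosh(3), which fixes the rapidity magnitude through cosh (cosh is even, so it cannot fix the sign — the bivector part carries that); dividing the bivector part by sinh of the rapidity gives the plane, and L = rapidity * plane, where the joint sign ambiguity of (rapidity, plane) cancels in the product.
Concretely: cosh(rapidity) = cosh(3) gives rapidity = ±3, and since rapidity/sinh(rapidity) is even the sign is immaterial: L = (rapidity/sinh(rapidity)) * <R>_2 = (3/sinh(3)) * <R>_2.
Answer: -3*e23


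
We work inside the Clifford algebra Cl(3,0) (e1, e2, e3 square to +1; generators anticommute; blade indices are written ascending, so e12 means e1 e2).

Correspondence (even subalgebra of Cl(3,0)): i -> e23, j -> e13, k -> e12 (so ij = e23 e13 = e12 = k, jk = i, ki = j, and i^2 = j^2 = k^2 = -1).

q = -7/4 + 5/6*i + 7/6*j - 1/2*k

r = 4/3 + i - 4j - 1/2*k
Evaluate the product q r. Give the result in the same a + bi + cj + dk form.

In blades: q = -7/4 - 1/2*e12 + 7/6*e13 + 5/6*e23, r = 4/3 - 1/2*e12 - 4*e13 + e23.
Distribute q over r term by term (generator squares from the signature, products reordered to ascending indices): (-7/4)*r = -7/3 + 7/8*e12 + 7*e13 - 7/4*e23; (-1/2*e12)*r = -1/4 - 2/3*e12 - 1/2*e13 - 2*e23; (7/6*e13)*r = 14/3 - 7/6*e12 + 14/9*e13 - 7/12*e23; (5/6*e23)*r = -5/6 - 10/3*e12 + 5/12*e13 + 10/9*e23.
Sum: 5/4 - 103/24*e12 + 305/36*e13 - 29/9*e23; translating back through the correspondence:
Answer: 5/4 - 29/9*i + 305/36*j - 103/24*k


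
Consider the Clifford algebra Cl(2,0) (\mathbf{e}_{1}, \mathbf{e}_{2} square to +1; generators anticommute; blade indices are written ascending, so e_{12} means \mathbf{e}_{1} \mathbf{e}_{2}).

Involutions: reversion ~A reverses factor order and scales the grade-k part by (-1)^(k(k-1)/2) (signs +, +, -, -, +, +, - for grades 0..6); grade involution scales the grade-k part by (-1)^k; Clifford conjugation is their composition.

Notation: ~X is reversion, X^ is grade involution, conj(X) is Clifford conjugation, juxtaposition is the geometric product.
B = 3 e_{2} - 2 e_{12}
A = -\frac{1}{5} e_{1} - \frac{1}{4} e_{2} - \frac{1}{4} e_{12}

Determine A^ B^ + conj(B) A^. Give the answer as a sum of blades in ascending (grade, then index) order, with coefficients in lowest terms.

first term: -\frac{5}{4} + \frac{5}{4} e_{1} - \frac{2}{5} e_{2} - \frac{3}{5} e_{12}
second term: -\frac{1}{4} - \frac{1}{4} e_{1} - \frac{2}{5} e_{2} + \frac{3}{5} e_{12}
Answer: -\frac{3}{2} + e_{1} - \frac{4}{5} e_{2}


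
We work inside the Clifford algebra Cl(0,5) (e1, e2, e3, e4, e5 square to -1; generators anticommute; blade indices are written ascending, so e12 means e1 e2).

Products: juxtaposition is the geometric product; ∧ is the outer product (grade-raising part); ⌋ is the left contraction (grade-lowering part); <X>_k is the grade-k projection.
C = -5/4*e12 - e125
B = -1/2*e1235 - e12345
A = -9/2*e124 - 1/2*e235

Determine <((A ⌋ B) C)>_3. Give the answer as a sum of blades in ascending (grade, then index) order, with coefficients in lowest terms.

step 1: -1/4*e1 + 1/2*e14 - 9/2*e35
step 2: -5/16*e2 + 5/8*e24 - 1/4*e25 - 9/2*e123 + 1/2*e245 + 45/8*e1235
step 3: -9/2*e123 + 1/2*e245
Answer: -9/2*e123 + 1/2*e245


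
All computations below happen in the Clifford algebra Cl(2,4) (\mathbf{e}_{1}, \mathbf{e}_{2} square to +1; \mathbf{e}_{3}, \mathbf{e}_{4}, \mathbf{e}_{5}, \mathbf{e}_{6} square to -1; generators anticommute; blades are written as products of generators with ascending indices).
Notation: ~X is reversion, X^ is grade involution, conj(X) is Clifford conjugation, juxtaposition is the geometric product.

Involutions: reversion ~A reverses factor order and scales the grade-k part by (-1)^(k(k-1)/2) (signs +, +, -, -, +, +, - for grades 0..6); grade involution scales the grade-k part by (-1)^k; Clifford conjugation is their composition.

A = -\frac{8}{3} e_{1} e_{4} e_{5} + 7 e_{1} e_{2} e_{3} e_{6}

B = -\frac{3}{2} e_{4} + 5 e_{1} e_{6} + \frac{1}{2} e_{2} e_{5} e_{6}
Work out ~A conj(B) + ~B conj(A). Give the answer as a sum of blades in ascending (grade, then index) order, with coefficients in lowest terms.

first term: 4 e_{1} e_{5} - 35 e_{2} e_{3} + \frac{7}{2} e_{1} e_{3} e_{5} - \frac{40}{3} e_{4} e_{5} e_{6} - \frac{4}{3} e_{1} e_{2} e_{4} e_{6} - \frac{21}{2} e_{1} e_{2} e_{3} e_{4} e_{6}
second term: 4 e_{1} e_{5} - 35 e_{2} e_{3} - \frac{7}{2} e_{1} e_{3} e_{5} - \frac{40}{3} e_{4} e_{5} e_{6} - \frac{4}{3} e_{1} e_{2} e_{4} e_{6} + \frac{21}{2} e_{1} e_{2} e_{3} e_{4} e_{6}
Answer: 8 e_{1} e_{5} - 70 e_{2} e_{3} - \frac{80}{3} e_{4} e_{5} e_{6} - \frac{8}{3} e_{1} e_{2} e_{4} e_{6}


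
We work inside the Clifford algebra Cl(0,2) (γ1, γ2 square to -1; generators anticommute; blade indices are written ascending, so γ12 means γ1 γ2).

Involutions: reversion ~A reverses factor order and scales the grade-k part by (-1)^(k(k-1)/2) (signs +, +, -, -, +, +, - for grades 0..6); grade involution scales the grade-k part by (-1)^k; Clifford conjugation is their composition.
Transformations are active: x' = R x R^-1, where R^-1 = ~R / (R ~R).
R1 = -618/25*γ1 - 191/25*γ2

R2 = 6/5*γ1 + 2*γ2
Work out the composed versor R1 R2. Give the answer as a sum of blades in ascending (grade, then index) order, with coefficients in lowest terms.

Distribute over the terms of R1 (each basis-blade product reordered to ascending indices, repeated generators contracted through their squares):
(-618/25*γ1) R2 = 3708/125 - 1236/25*γ12
(-191/25*γ2) R2 = 382/25 + 1146/125*γ12
Summing the partial products and collecting blades:
Answer: 5618/125 - 5034/125*γ12


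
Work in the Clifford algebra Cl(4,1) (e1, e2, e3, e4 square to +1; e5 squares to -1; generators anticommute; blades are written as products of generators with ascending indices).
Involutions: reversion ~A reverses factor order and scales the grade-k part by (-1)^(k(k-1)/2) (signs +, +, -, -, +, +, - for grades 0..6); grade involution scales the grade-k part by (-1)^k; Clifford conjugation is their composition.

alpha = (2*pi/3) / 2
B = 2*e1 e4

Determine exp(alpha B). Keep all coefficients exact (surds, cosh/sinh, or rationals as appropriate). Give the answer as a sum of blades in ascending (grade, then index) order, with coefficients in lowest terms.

B^2 = (2)^2*(e1 e4)^2 = 4*(-1) = -4 (a basis 2-blade squares to minus the product of its generators' squares).
B^2 = -4 — a negative square means the series sums to a rotation: l = 2, alpha*l = 2*pi/3, so exp(alpha B) = cos(2*pi/3) + (sin(2*pi/3)/2)*B = -1/2 + (sqrt(3)/4)*B.
Answer: -1/2 + sqrt(3)/2*e1 e4


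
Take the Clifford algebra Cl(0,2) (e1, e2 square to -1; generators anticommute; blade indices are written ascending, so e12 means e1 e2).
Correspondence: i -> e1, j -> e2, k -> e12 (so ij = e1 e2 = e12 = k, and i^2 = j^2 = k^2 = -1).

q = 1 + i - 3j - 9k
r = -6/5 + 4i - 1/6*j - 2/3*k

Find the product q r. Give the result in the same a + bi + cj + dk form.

In blades: q = 1 + e1 - 3*e2 - 9*e12, r = -6/5 + 4*e1 - 1/6*e2 - 2/3*e12.
Distribute q over r term by term (generator squares from the signature, products reordered to ascending indices): (1)*r = -6/5 + 4*e1 - 1/6*e2 - 2/3*e12; (e1)*r = -4 - 6/5*e1 + 2/3*e2 - 1/6*e12; (-3*e2)*r = -1/2 + 2*e1 + 18/5*e2 + 12*e12; (-9*e12)*r = -6 - 3/2*e1 - 36*e2 + 54/5*e12.
Sum: -117/10 + 33/10*e1 - 319/10*e2 + 659/30*e12; translating back through the correspondence:
Answer: -117/10 + 33/10*i - 319/10*j + 659/30*k


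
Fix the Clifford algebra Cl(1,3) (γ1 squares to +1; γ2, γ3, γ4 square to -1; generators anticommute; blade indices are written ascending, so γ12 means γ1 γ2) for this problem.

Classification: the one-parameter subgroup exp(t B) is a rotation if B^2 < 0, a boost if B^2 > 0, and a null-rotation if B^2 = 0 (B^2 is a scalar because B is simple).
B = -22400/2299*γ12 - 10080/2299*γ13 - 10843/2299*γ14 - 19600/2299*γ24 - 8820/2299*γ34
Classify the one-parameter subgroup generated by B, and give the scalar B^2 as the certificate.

B^2 term by term: the squares give (-22400/2299)^2*(γ12)^2 + (-10080/2299)^2*(γ13)^2 + (-10843/2299)^2*(γ14)^2 + (-19600/2299)^2*(γ24)^2 + (-8820/2299)^2*(γ34)^2 = 501760000/5285401*(+1) + 101606400/5285401*(+1) + 117570649/5285401*(+1) + 384160000/5285401*(-1) + 77792400/5285401*(-1) = 49 (each basis 2-blade squares to minus the product of its generators' squares); cross terms between blades sharing an index anticommute and cancel; the commuting (index-disjoint) pairs give grade-4 terms 2*c*c'*(blade product), which cancel blade by blade — γ1234: 395136000/5285401 - 395136000/5285401 = 0 — confirming B is simple. So B^2 = 49.
Answer: boost, certificate B^2 = 49. Because 49 is invariant under every versor sandwich, the classification follows from its sign alone.


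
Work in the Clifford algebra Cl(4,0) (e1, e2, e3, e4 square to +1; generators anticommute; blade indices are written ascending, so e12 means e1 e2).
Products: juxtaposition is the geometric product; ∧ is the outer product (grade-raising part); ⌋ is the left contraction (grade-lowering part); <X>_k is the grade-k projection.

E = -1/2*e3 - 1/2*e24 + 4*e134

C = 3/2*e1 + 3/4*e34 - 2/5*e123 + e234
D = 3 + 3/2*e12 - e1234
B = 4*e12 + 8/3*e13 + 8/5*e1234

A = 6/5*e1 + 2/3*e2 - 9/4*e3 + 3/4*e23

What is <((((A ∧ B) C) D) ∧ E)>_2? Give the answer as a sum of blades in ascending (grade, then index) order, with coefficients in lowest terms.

step 1: -97/9*e123
step 2: -194/45 + 97/9*e14 - 97/6*e23 - 97/12*e124
step 3: -194/15 + 97/12*e3 + 97/8*e4 - 97/15*e12 + 97/4*e13 + 97/6*e14 - 679/18*e23 + 97/6*e24 - 97/4*e124 + 194/45*e1234
step 4: 97/15*e3 + 97/15*e24 + 97/16*e34 + 97/30*e123 - 873/20*e134 + 97/8*e234
step 5: 97/15*e24 + 97/16*e34
Answer: 97/15*e24 + 97/16*e34


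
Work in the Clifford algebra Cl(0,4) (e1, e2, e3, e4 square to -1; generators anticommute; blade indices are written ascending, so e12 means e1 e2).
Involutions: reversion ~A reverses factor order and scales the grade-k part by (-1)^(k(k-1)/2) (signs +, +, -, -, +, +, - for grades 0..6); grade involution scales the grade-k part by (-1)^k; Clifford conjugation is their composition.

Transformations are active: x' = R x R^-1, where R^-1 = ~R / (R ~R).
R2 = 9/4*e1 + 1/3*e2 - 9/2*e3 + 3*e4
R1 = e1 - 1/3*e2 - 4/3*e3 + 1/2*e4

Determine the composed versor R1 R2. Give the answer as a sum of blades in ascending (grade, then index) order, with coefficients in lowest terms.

Distribute over the terms of R1 (each basis-blade product reordered to ascending indices, repeated generators contracted through their squares):
(e1) R2 = -9/4 + 1/3*e12 - 9/2*e13 + 3*e14
(-1/3*e2) R2 = 1/9 + 3/4*e12 + 3/2*e23 - e24
(-4/3*e3) R2 = -6 + 3*e13 + 4/9*e23 - 4*e34
(1/2*e4) R2 = -3/2 - 9/8*e14 - 1/6*e24 + 9/4*e34
Summing the partial products and collecting blades:
Answer: -347/36 + 13/12*e12 - 3/2*e13 + 15/8*e14 + 35/18*e23 - 7/6*e24 - 7/4*e34


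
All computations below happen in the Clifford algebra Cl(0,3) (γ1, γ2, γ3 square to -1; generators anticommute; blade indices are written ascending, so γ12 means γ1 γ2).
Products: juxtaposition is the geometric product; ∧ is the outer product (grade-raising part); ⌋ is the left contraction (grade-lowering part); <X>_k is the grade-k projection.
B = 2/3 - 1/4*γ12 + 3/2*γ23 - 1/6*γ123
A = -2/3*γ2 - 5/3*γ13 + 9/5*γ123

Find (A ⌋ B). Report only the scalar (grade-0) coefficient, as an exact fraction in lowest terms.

step 1: -3/10 + 1/6*γ1 + 5/18*γ2 + γ3 + 1/9*γ13
Answer: -3/10


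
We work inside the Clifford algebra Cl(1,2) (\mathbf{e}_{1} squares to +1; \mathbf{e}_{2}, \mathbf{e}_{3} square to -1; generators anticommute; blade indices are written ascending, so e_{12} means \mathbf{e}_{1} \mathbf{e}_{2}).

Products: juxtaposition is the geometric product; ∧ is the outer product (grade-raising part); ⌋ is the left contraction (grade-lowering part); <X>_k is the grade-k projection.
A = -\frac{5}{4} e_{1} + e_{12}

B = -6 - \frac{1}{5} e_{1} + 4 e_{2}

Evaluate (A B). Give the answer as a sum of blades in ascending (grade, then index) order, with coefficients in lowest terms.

step 1: \frac{1}{4} + \frac{7}{2} e_{1} + \frac{1}{5} e_{2} - 11 e_{12}
Answer: \frac{1}{4} + \frac{7}{2} e_{1} + \frac{1}{5} e_{2} - 11 e_{12}
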